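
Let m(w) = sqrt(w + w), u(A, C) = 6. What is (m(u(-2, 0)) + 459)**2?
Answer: 210693 + 1836*sqrt(3) ≈ 2.1387e+5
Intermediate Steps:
m(w) = sqrt(2)*sqrt(w) (m(w) = sqrt(2*w) = sqrt(2)*sqrt(w))
(m(u(-2, 0)) + 459)**2 = (sqrt(2)*sqrt(6) + 459)**2 = (2*sqrt(3) + 459)**2 = (459 + 2*sqrt(3))**2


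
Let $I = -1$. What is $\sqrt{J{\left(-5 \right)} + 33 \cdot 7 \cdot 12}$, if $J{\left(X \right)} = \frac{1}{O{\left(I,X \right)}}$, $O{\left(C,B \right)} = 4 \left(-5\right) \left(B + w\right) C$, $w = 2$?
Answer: $\frac{\sqrt{2494785}}{30} \approx 52.65$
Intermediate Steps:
$O{\left(C,B \right)} = - 20 C \left(2 + B\right)$ ($O{\left(C,B \right)} = 4 \left(-5\right) \left(B + 2\right) C = - 20 \left(2 + B\right) C = - 20 C \left(2 + B\right)$)
$J{\left(X \right)} = \frac{1}{40 + 20 X}$ ($J{\left(X \right)} = \frac{1}{\left(-20\right) \left(-1\right) \left(2 + X\right)} = \frac{1}{40 + 20 X}$)
$\sqrt{J{\left(-5 \right)} + 33 \cdot 7 \cdot 12} = \sqrt{\frac{1}{20 \left(2 - 5\right)} + 33 \cdot 7 \cdot 12} = \sqrt{\frac{1}{20 \left(-3\right)} + 231 \cdot 12} = \sqrt{\frac{1}{20} \left(- \frac{1}{3}\right) + 2772} = \sqrt{- \frac{1}{60} + 2772} = \sqrt{\frac{166319}{60}} = \frac{\sqrt{2494785}}{30}$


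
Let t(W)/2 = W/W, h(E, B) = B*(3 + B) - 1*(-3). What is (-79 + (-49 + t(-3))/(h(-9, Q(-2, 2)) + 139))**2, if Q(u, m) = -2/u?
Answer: 134119561/21316 ≈ 6292.0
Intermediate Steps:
h(E, B) = 3 + B*(3 + B) (h(E, B) = B*(3 + B) + 3 = 3 + B*(3 + B))
t(W) = 2 (t(W) = 2*(W/W) = 2*1 = 2)
(-79 + (-49 + t(-3))/(h(-9, Q(-2, 2)) + 139))**2 = (-79 + (-49 + 2)/((3 + (-2/(-2))**2 + 3*(-2/(-2))) + 139))**2 = (-79 - 47/((3 + (-2*(-1/2))**2 + 3*(-2*(-1/2))) + 139))**2 = (-79 - 47/((3 + 1**2 + 3*1) + 139))**2 = (-79 - 47/((3 + 1 + 3) + 139))**2 = (-79 - 47/(7 + 139))**2 = (-79 - 47/146)**2 = (-11581/146)**2 = 134119561/21316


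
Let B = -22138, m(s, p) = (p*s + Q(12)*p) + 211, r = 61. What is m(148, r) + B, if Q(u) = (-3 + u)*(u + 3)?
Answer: -4664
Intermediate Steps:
Q(u) = (-3 + u)*(3 + u)
m(s, p) = 211 + 135*p + p*s (m(s, p) = (p*s + (-9 + 12²)*p) + 211 = (p*s + (-9 + 144)*p) + 211 = (p*s + 135*p) + 211 = (135*p + p*s) + 211 = 211 + 135*p + p*s)
m(148, r) + B = (211 + 135*61 + 61*148) - 22138 = (211 + 8235 + 9028) - 22138 = 17474 - 22138 = -4664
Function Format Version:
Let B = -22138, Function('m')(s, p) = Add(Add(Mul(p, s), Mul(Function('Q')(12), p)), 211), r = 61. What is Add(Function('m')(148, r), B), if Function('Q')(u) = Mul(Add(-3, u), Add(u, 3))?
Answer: -4664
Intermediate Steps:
Function('Q')(u) = Mul(Add(-3, u), Add(3, u))
Function('m')(s, p) = Add(211, Mul(135, p), Mul(p, s)) (Function('m')(s, p) = Add(Add(Mul(p, s), Mul(Add(-9, Pow(12, 2)), p)), 211) = Add(Add(Mul(p, s), Mul(Add(-9, 144), p)), 211) = Add(Add(Mul(p, s), Mul(135, p)), 211) = Add(Add(Mul(135, p), Mul(p, s)), 211) = Add(211, Mul(135, p), Mul(p, s)))
Add(Function('m')(148, r), B) = Add(Add(211, Mul(135, 61), Mul(61, 148)), -22138) = Add(Add(211, 8235, 9028), -22138) = Add(17474, -22138) = -4664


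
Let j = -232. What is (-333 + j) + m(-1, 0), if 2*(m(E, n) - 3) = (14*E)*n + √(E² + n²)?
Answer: -1123/2 ≈ -561.50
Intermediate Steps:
m(E, n) = 3 + √(E² + n²)/2 + 7*E*n (m(E, n) = 3 + ((14*E)*n + √(E² + n²))/2 = 3 + (14*E*n + √(E² + n²))/2 = 3 + (√(E² + n²) + 14*E*n)/2 = 3 + (√(E² + n²)/2 + 7*E*n) = 3 + √(E² + n²)/2 + 7*E*n)
(-333 + j) + m(-1, 0) = (-333 - 232) + (3 + √((-1)² + 0²)/2 + 7*(-1)*0) = -565 + (3 + √(1 + 0)/2 + 0) = -565 + (3 + √1/2 + 0) = -565 + (3 + (½)*1 + 0) = -565 + (3 + ½ + 0) = -565 + 7/2 = -1123/2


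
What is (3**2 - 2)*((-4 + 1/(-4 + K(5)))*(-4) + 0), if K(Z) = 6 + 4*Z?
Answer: 1218/11 ≈ 110.73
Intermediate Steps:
(3**2 - 2)*((-4 + 1/(-4 + K(5)))*(-4) + 0) = (3**2 - 2)*((-4 + 1/(-4 + (6 + 4*5)))*(-4) + 0) = (9 - 2)*((-4 + 1/(-4 + (6 + 20)))*(-4) + 0) = 7*((-4 + 1/(-4 + 26))*(-4) + 0) = 7*((-4 + 1/22)*(-4) + 0) = 7*(-87/22*(-4) + 0) = 7*(174/11 + 0) = 7*(174/11) = 1218/11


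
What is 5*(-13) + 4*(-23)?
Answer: -157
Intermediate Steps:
5*(-13) + 4*(-23) = -65 - 92 = -157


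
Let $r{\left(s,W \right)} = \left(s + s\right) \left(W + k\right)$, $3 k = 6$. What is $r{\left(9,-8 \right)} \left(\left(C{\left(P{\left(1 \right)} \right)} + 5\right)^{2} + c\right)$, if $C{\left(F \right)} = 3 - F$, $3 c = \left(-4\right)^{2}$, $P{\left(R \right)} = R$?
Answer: $-5868$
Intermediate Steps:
$k = 2$ ($k = \frac{1}{3} \cdot 6 = 2$)
$r{\left(s,W \right)} = 2 s \left(2 + W\right)$ ($r{\left(s,W \right)} = \left(s + s\right) \left(W + 2\right) = 2 s \left(2 + W\right)$)
$c = \frac{16}{3}$ ($c = \frac{\left(-4\right)^{2}}{3} = \frac{1}{3} \cdot 16 = \frac{16}{3} \approx 5.3333$)
$r{\left(9,-8 \right)} \left(\left(C{\left(P{\left(1 \right)} \right)} + 5\right)^{2} + c\right) = 2 \cdot 9 \left(2 - 8\right) \left(\left(\left(3 - 1\right) + 5\right)^{2} + \frac{16}{3}\right) = 2 \cdot 9 \left(-6\right) \left(\left(\left(3 - 1\right) + 5\right)^{2} + \frac{16}{3}\right) = - 108 \left(\left(2 + 5\right)^{2} + \frac{16}{3}\right) = - 108 \left(7^{2} + \frac{16}{3}\right) = - 108 \left(49 + \frac{16}{3}\right) = \left(-108\right) \frac{163}{3} = -5868$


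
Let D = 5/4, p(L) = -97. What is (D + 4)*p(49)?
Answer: -2037/4 ≈ -509.25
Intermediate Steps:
D = 5/4 (D = 5*(¼) = 5/4 ≈ 1.2500)
(D + 4)*p(49) = (5/4 + 4)*(-97) = (21/4)*(-97) = -2037/4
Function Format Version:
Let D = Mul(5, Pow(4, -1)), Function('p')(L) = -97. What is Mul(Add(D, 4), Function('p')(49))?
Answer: Rational(-2037, 4) ≈ -509.25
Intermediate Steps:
D = Rational(5, 4) (D = Mul(5, Rational(1, 4)) = Rational(5, 4) ≈ 1.2500)
Mul(Add(D, 4), Function('p')(49)) = Mul(Add(Rational(5, 4), 4), -97) = Mul(Rational(21, 4), -97) = Rational(-2037, 4)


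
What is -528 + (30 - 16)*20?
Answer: -248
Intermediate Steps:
-528 + (30 - 16)*20 = -528 + 14*20 = -528 + 280 = -248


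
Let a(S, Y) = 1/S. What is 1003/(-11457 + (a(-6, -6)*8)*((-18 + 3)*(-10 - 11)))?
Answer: -1003/11877 ≈ -0.084449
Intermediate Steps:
1003/(-11457 + (a(-6, -6)*8)*((-18 + 3)*(-10 - 11))) = 1003/(-11457 + (8/(-6))*((-18 + 3)*(-10 - 11))) = 1003/(-11457 + (-⅙*8)*(-15*(-21))) = 1003/(-11457 - 4/3*315) = 1003/(-11457 - 420) = 1003/(-11877) = 1003*(-1/11877) = -1003/11877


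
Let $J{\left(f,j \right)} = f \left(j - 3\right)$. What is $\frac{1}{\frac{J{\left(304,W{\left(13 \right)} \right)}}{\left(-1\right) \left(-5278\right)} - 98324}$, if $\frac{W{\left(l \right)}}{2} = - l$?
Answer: $- \frac{91}{8947636} \approx -1.017 \cdot 10^{-5}$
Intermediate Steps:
$W{\left(l \right)} = - 2 l$ ($W{\left(l \right)} = 2 \left(- l\right) = - 2 l$)
$J{\left(f,j \right)} = f \left(-3 + j\right)$
$\frac{1}{\frac{J{\left(304,W{\left(13 \right)} \right)}}{\left(-1\right) \left(-5278\right)} - 98324} = \frac{1}{\frac{304 \left(-3 - 26\right)}{\left(-1\right) \left(-5278\right)} - 98324} = \frac{1}{\frac{304 \left(-3 - 26\right)}{5278} - 98324} = \frac{1}{304 \left(-29\right) \frac{1}{5278} - 98324} = \frac{1}{\left(-8816\right) \frac{1}{5278} - 98324} = \frac{1}{- \frac{152}{91} - 98324} = \frac{1}{- \frac{8947636}{91}} = - \frac{91}{8947636}$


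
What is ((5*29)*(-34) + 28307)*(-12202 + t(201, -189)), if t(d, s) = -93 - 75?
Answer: -289173490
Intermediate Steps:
t(d, s) = -168
((5*29)*(-34) + 28307)*(-12202 + t(201, -189)) = ((5*29)*(-34) + 28307)*(-12202 - 168) = (145*(-34) + 28307)*(-12370) = (-4930 + 28307)*(-12370) = 23377*(-12370) = -289173490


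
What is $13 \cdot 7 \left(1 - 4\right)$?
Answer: $-273$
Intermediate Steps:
$13 \cdot 7 \left(1 - 4\right) = 91 \left(1 - 4\right) = 91 \left(-3\right) = -273$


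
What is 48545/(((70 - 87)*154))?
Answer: -6935/374 ≈ -18.543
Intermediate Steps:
48545/(((70 - 87)*154)) = 48545/((-17*154)) = 48545/(-2618) = 48545*(-1/2618) = -6935/374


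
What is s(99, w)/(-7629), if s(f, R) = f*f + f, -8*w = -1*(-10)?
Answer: -3300/2543 ≈ -1.2977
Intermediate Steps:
w = -5/4 (w = -(-1)*(-10)/8 = -⅛*10 = -5/4 ≈ -1.2500)
s(f, R) = f + f² (s(f, R) = f² + f = f + f²)
s(99, w)/(-7629) = (99*(1 + 99))/(-7629) = (99*100)*(-1/7629) = 9900*(-1/7629) = -3300/2543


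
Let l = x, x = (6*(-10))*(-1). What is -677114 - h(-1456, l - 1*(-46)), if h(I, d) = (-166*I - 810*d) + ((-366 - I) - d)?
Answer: -833934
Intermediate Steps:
x = 60 (x = -60*(-1) = 60)
l = 60
h(I, d) = -366 - 811*d - 167*I (h(I, d) = (-810*d - 166*I) + (-366 - I - d) = -366 - 811*d - 167*I)
-677114 - h(-1456, l - 1*(-46)) = -677114 - (-366 - 811*(60 - 1*(-46)) - 167*(-1456)) = -677114 - (-366 - 811*(60 + 46) + 243152) = -677114 - (-366 - 811*106 + 243152) = -677114 - (-366 - 85966 + 243152) = -677114 - 1*156820 = -677114 - 156820 = -833934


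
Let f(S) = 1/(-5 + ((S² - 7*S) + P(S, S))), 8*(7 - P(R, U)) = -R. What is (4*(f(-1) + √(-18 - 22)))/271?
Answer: 32/21409 + 8*I*√10/271 ≈ 0.0014947 + 0.093351*I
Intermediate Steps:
P(R, U) = 7 + R/8 (P(R, U) = 7 - (-1)*R/8 = 7 + R/8)
f(S) = 1/(2 + S² - 55*S/8) (f(S) = 1/(-5 + ((S² - 7*S) + (7 + S/8))) = 1/(-5 + (7 + S² - 55*S/8)) = 1/(2 + S² - 55*S/8))
(4*(f(-1) + √(-18 - 22)))/271 = (4*(8/(16 - 55*(-1) + 8*(-1)²) + √(-18 - 22)))/271 = (4*(8/(16 + 55 + 8*1) + √(-40)))*(1/271) = (4*(8/(16 + 55 + 8) + 2*I*√10))*(1/271) = (4*(8/79 + 2*I*√10))*(1/271) = (32/79 + 8*I*√10)*(1/271) = 32/21409 + 8*I*√10/271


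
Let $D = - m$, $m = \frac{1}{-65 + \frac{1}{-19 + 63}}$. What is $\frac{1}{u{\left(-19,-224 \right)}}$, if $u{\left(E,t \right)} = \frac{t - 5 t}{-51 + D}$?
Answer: $- \frac{145765}{2561664} \approx -0.056902$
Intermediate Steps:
$m = - \frac{44}{2859}$ ($m = \frac{1}{-65 + \frac{1}{44}} = \frac{1}{- \frac{2859}{44}} = - \frac{44}{2859} \approx -0.01539$)
$D = \frac{44}{2859}$ ($D = \left(-1\right) \left(- \frac{44}{2859}\right) = \frac{44}{2859} \approx 0.01539$)
$u{\left(E,t \right)} = \frac{11436 t}{145765}$ ($u{\left(E,t \right)} = \frac{t - 5 t}{-51 + \frac{44}{2859}} = \frac{\left(-4\right) t}{- \frac{145765}{2859}} = - 4 t \left(- \frac{2859}{145765}\right) = \frac{11436 t}{145765}$)
$\frac{1}{u{\left(-19,-224 \right)}} = \frac{1}{\frac{11436}{145765} \left(-224\right)} = \frac{1}{- \frac{2561664}{145765}} = - \frac{145765}{2561664}$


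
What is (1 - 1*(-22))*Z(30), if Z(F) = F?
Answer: 690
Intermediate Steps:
(1 - 1*(-22))*Z(30) = (1 - 1*(-22))*30 = (1 + 22)*30 = 23*30 = 690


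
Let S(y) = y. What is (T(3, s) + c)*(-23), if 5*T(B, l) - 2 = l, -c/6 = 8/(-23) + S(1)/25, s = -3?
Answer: -947/25 ≈ -37.880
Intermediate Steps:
c = 1062/575 (c = -6*(8/(-23) + 1/25) = -6*(8*(-1/23) + 1*(1/25)) = -6*(-8/23 + 1/25) = -6*(-177/575) = 1062/575 ≈ 1.8470)
T(B, l) = 2/5 + l/5
(T(3, s) + c)*(-23) = ((2/5 + (1/5)*(-3)) + 1062/575)*(-23) = ((2/5 - 3/5) + 1062/575)*(-23) = (-1/5 + 1062/575)*(-23) = (947/575)*(-23) = -947/25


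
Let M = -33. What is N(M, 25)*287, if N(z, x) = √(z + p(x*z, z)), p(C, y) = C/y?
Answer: 574*I*√2 ≈ 811.76*I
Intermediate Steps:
N(z, x) = √(x + z) (N(z, x) = √(z + (x*z)/z) = √(z + x) = √(x + z))
N(M, 25)*287 = √(25 - 33)*287 = √(-8)*287 = (2*I*√2)*287 = 574*I*√2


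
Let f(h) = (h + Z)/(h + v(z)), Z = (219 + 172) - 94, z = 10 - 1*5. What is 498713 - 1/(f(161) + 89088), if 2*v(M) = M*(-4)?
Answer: 6709059315747/13452746 ≈ 4.9871e+5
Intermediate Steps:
z = 5 (z = 10 - 5 = 5)
v(M) = -2*M (v(M) = (M*(-4))/2 = (-4*M)/2 = -2*M)
Z = 297 (Z = 391 - 94 = 297)
f(h) = (297 + h)/(-10 + h) (f(h) = (h + 297)/(h - 2*5) = (297 + h)/(h - 10) = (297 + h)/(-10 + h))
498713 - 1/(f(161) + 89088) = 498713 - 1/((297 + 161)/(-10 + 161) + 89088) = 498713 - 1/(458/151 + 89088) = 498713 - 1/13452746/151 = 498713 - 1*151/13452746 = 498713 - 151/13452746 = 6709059315747/13452746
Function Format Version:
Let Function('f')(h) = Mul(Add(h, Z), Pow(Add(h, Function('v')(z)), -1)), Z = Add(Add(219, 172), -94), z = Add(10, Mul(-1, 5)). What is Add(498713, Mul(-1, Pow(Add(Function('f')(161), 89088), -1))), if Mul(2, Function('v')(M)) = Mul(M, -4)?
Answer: Rational(6709059315747, 13452746) ≈ 4.9871e+5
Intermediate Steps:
z = 5 (z = Add(10, -5) = 5)
Function('v')(M) = Mul(-2, M) (Function('v')(M) = Mul(Rational(1, 2), Mul(M, -4)) = Mul(Rational(1, 2), Mul(-4, M)) = Mul(-2, M))
Z = 297 (Z = Add(391, -94) = 297)
Function('f')(h) = Mul(Pow(Add(-10, h), -1), Add(297, h)) (Function('f')(h) = Mul(Add(h, 297), Pow(Add(h, Mul(-2, 5)), -1)) = Mul(Add(297, h), Pow(Add(h, -10), -1)) = Mul(Add(297, h), Pow(Add(-10, h), -1)) = Mul(Pow(Add(-10, h), -1), Add(297, h)))
Add(498713, Mul(-1, Pow(Add(Function('f')(161), 89088), -1))) = Add(498713, Mul(-1, Pow(Add(Mul(Pow(Add(-10, 161), -1), Add(297, 161)), 89088), -1))) = Add(498713, Mul(-1, Pow(Add(Mul(Pow(151, -1), 458), 89088), -1))) = Add(498713, Mul(-1, Pow(Add(Mul(Rational(1, 151), 458), 89088), -1))) = Add(498713, Mul(-1, Pow(Add(Rational(458, 151), 89088), -1))) = Add(498713, Mul(-1, Pow(Rational(13452746, 151), -1))) = Add(498713, Mul(-1, Rational(151, 13452746))) = Add(498713, Rational(-151, 13452746)) = Rational(6709059315747, 13452746)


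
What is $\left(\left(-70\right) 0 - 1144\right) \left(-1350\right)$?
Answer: $1544400$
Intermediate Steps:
$\left(\left(-70\right) 0 - 1144\right) \left(-1350\right) = \left(0 - 1144\right) \left(-1350\right) = \left(-1144\right) \left(-1350\right) = 1544400$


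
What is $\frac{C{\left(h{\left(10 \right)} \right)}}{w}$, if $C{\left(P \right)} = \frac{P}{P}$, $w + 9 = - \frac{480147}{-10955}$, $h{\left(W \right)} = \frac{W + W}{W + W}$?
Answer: $\frac{10955}{381552} \approx 0.028712$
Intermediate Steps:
$h{\left(W \right)} = 1$ ($h{\left(W \right)} = \frac{2 W}{2 W} = 2 W \frac{1}{2 W} = 1$)
$w = \frac{381552}{10955}$ ($w = -9 - \frac{480147}{-10955} = -9 - - \frac{480147}{10955} = -9 + \frac{480147}{10955} = \frac{381552}{10955} \approx 34.829$)
$C{\left(P \right)} = 1$
$\frac{C{\left(h{\left(10 \right)} \right)}}{w} = 1 \frac{1}{\frac{381552}{10955}} = 1 \cdot \frac{10955}{381552} = \frac{10955}{381552}$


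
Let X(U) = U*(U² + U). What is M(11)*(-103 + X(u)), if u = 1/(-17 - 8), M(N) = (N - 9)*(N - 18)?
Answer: 22530914/15625 ≈ 1442.0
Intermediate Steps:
M(N) = (-18 + N)*(-9 + N) (M(N) = (-9 + N)*(-18 + N) = (-18 + N)*(-9 + N))
u = -1/25 (u = 1/(-25) = -1/25 ≈ -0.040000)
X(U) = U*(U + U²)
M(11)*(-103 + X(u)) = (162 + 11² - 27*11)*(-103 + (-1/25)²*(1 - 1/25)) = (162 + 121 - 297)*(-103 + (1/625)*(24/25)) = -14*(-103 + 24/15625) = -14*(-1609351/15625) = 22530914/15625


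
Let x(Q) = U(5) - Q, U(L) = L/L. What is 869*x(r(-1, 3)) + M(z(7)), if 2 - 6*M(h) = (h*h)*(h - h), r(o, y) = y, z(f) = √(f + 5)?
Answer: -5213/3 ≈ -1737.7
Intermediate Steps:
z(f) = √(5 + f)
U(L) = 1
x(Q) = 1 - Q
M(h) = ⅓ (M(h) = ⅓ - h*h*(h - h)/6 = ⅓ - h²*0/6 = ⅓ - ⅙*0 = ⅓ + 0 = ⅓)
869*x(r(-1, 3)) + M(z(7)) = 869*(1 - 1*3) + ⅓ = 869*(1 - 3) + ⅓ = 869*(-2) + ⅓ = -1738 + ⅓ = -5213/3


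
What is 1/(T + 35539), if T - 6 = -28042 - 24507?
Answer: -1/17004 ≈ -5.8810e-5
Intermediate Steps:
T = -52543 (T = 6 + (-28042 - 24507) = 6 - 52549 = -52543)
1/(T + 35539) = 1/(-52543 + 35539) = 1/(-17004) = -1/17004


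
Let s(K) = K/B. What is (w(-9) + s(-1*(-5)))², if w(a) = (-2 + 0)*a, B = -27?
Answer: 231361/729 ≈ 317.37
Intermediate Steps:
s(K) = -K/27 (s(K) = K/(-27) = K*(-1/27) = -K/27)
w(a) = -2*a
(w(-9) + s(-1*(-5)))² = (-2*(-9) - (-1)*(-5)/27)² = (18 - 1/27*5)² = (18 - 5/27)² = (481/27)² = 231361/729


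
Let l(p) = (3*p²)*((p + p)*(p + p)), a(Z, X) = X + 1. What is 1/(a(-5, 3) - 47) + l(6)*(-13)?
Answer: -8693569/43 ≈ -2.0218e+5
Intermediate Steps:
a(Z, X) = 1 + X
l(p) = 12*p⁴ (l(p) = (3*p²)*((2*p)*(2*p)) = (3*p²)*(4*p²) = 12*p⁴)
1/(a(-5, 3) - 47) + l(6)*(-13) = 1/((1 + 3) - 47) + (12*6⁴)*(-13) = 1/(4 - 47) + (12*1296)*(-13) = 1/(-43) + 15552*(-13) = -1/43 - 202176 = -8693569/43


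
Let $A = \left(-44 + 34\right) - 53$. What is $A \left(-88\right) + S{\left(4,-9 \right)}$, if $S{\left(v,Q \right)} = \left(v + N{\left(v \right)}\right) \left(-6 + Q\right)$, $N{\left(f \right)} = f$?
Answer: $5424$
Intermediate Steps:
$A = -63$ ($A = -10 - 53 = -63$)
$S{\left(v,Q \right)} = 2 v \left(-6 + Q\right)$ ($S{\left(v,Q \right)} = \left(v + v\right) \left(-6 + Q\right) = 2 v \left(-6 + Q\right)$)
$A \left(-88\right) + S{\left(4,-9 \right)} = \left(-63\right) \left(-88\right) + 2 \cdot 4 \left(-6 - 9\right) = 5544 + 2 \cdot 4 \left(-15\right) = 5544 - 120 = 5424$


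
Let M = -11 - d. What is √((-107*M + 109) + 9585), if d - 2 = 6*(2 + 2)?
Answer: 3*√1517 ≈ 116.85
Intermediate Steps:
d = 26 (d = 2 + 6*(2 + 2) = 2 + 6*4 = 2 + 24 = 26)
M = -37 (M = -11 - 1*26 = -11 - 26 = -37)
√((-107*M + 109) + 9585) = √((-107*(-37) + 109) + 9585) = √((3959 + 109) + 9585) = √(4068 + 9585) = √13653 = 3*√1517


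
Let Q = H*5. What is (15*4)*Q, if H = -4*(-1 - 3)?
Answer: 4800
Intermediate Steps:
H = 16 (H = -4*(-4) = 16)
Q = 80 (Q = 16*5 = 80)
(15*4)*Q = (15*4)*80 = 60*80 = 4800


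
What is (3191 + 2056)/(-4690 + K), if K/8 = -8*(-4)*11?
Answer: -5247/1874 ≈ -2.7999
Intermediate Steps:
K = 2816 (K = 8*(-8*(-4)*11) = 8*(32*11) = 8*352 = 2816)
(3191 + 2056)/(-4690 + K) = (3191 + 2056)/(-4690 + 2816) = 5247/(-1874) = 5247*(-1/1874) = -5247/1874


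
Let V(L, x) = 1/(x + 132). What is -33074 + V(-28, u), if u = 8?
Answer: -4630359/140 ≈ -33074.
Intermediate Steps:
V(L, x) = 1/(132 + x)
-33074 + V(-28, u) = -33074 + 1/(132 + 8) = -33074 + 1/140 = -4630359/140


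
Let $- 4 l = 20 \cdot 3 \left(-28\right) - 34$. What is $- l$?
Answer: $- \frac{857}{2} \approx -428.5$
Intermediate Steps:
$l = \frac{857}{2}$ ($l = - \frac{20 \cdot 3 \left(-28\right) - 34}{4} = - \frac{20 \left(-84\right) - 34}{4} = - \frac{-1680 - 34}{4} = \left(- \frac{1}{4}\right) \left(-1714\right) = \frac{857}{2} \approx 428.5$)
$- l = \left(-1\right) \frac{857}{2} = - \frac{857}{2}$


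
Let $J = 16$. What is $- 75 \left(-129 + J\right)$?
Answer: $8475$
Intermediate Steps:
$- 75 \left(-129 + J\right) = - 75 \left(-129 + 16\right) = \left(-75\right) \left(-113\right) = 8475$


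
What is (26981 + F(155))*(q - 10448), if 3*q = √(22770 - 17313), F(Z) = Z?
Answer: -283516928 + 27136*√5457/3 ≈ -2.8285e+8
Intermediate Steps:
q = √5457/3 (q = √(22770 - 17313)/3 = √5457/3 ≈ 24.624)
(26981 + F(155))*(q - 10448) = (26981 + 155)*(√5457/3 - 10448) = 27136*(-10448 + √5457/3) = -283516928 + 27136*√5457/3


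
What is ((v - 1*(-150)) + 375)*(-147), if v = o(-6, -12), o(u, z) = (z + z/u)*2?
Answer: -74235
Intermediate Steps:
o(u, z) = 2*z + 2*z/u
v = -20 (v = 2*(-12)*(1 - 6)/(-6) = 2*(-12)*(-1/6)*(-5) = -20)
((v - 1*(-150)) + 375)*(-147) = ((-20 - 1*(-150)) + 375)*(-147) = ((-20 + 150) + 375)*(-147) = (130 + 375)*(-147) = 505*(-147) = -74235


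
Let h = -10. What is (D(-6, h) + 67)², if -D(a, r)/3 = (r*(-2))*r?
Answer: 444889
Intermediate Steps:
D(a, r) = 6*r² (D(a, r) = -3*r*(-2)*r = -3*(-2*r)*r = -(-6)*r² = 6*r²)
(D(-6, h) + 67)² = (6*(-10)² + 67)² = (6*100 + 67)² = (600 + 67)² = 667² = 444889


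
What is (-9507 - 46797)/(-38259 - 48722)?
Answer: 56304/86981 ≈ 0.64731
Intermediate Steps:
(-9507 - 46797)/(-38259 - 48722) = -56304/(-86981) = -56304*(-1/86981) = 56304/86981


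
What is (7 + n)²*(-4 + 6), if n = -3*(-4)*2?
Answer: 1922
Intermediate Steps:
n = 24 (n = 12*2 = 24)
(7 + n)²*(-4 + 6) = (7 + 24)²*(-4 + 6) = 31²*2 = 961*2 = 1922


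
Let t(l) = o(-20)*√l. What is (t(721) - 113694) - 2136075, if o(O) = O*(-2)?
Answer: -2249769 + 40*√721 ≈ -2.2487e+6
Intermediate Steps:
o(O) = -2*O
t(l) = 40*√l (t(l) = (-2*(-20))*√l = 40*√l)
(t(721) - 113694) - 2136075 = (40*√721 - 113694) - 2136075 = (-113694 + 40*√721) - 2136075 = -2249769 + 40*√721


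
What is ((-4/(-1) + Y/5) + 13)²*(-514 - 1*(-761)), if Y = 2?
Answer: 1869543/25 ≈ 74782.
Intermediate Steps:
((-4/(-1) + Y/5) + 13)²*(-514 - 1*(-761)) = ((-4/(-1) + 2/5) + 13)²*(-514 - 1*(-761)) = ((-4*(-1) + 2*(⅕)) + 13)²*(-514 + 761) = ((4 + ⅖) + 13)²*247 = (22/5 + 13)²*247 = (87/5)²*247 = (7569/25)*247 = 1869543/25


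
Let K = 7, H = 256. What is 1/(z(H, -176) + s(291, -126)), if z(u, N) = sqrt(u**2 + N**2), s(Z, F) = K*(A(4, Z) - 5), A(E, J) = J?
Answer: 77/150442 - 4*sqrt(377)/977873 ≈ 0.00043240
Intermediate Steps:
s(Z, F) = -35 + 7*Z (s(Z, F) = 7*(Z - 5) = 7*(-5 + Z) = -35 + 7*Z)
z(u, N) = sqrt(N**2 + u**2)
1/(z(H, -176) + s(291, -126)) = 1/(sqrt((-176)**2 + 256**2) + (-35 + 7*291)) = 1/(sqrt(30976 + 65536) + (-35 + 2037)) = 1/(sqrt(96512) + 2002) = 1/(16*sqrt(377) + 2002) = 1/(2002 + 16*sqrt(377))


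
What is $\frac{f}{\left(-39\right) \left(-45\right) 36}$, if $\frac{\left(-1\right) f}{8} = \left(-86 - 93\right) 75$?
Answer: $\frac{1790}{1053} \approx 1.6999$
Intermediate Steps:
$f = 107400$ ($f = - 8 \left(-86 - 93\right) 75 = - 8 \left(\left(-179\right) 75\right) = \left(-8\right) \left(-13425\right) = 107400$)
$\frac{f}{\left(-39\right) \left(-45\right) 36} = \frac{107400}{\left(-39\right) \left(-45\right) 36} = \frac{107400}{1755 \cdot 36} = \frac{107400}{63180} = 107400 \cdot \frac{1}{63180} = \frac{1790}{1053}$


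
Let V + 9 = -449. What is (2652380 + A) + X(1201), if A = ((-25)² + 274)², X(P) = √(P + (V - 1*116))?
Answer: 3460581 + √627 ≈ 3.4606e+6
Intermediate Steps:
V = -458 (V = -9 - 449 = -458)
X(P) = √(-574 + P) (X(P) = √(P + (-458 - 1*116)) = √(P + (-458 - 116)) = √(P - 574) = √(-574 + P))
A = 808201 (A = (625 + 274)² = 899² = 808201)
(2652380 + A) + X(1201) = (2652380 + 808201) + √(-574 + 1201) = 3460581 + √627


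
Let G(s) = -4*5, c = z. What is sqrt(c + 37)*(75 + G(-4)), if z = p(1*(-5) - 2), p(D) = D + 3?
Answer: 55*sqrt(33) ≈ 315.95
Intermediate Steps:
p(D) = 3 + D
z = -4 (z = 3 + (1*(-5) - 2) = 3 + (-5 - 2) = 3 - 7 = -4)
c = -4
G(s) = -20
sqrt(c + 37)*(75 + G(-4)) = sqrt(-4 + 37)*(75 - 20) = sqrt(33)*55 = 55*sqrt(33)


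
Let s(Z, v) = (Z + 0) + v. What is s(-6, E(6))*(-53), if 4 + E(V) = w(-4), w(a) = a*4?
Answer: 1378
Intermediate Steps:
w(a) = 4*a
E(V) = -20 (E(V) = -4 + 4*(-4) = -4 - 16 = -20)
s(Z, v) = Z + v
s(-6, E(6))*(-53) = (-6 - 20)*(-53) = -26*(-53) = 1378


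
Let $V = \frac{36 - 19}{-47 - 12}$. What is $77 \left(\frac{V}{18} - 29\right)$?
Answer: $- \frac{2372755}{1062} \approx -2234.2$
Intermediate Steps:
$V = - \frac{17}{59}$ ($V = \frac{17}{-59} = 17 \left(- \frac{1}{59}\right) = - \frac{17}{59} \approx -0.28814$)
$77 \left(\frac{V}{18} - 29\right) = 77 \left(- \frac{17}{59 \cdot 18} - 29\right) = 77 \left(\left(- \frac{17}{59}\right) \frac{1}{18} - 29\right) = 77 \left(- \frac{17}{1062} - 29\right) = 77 \left(- \frac{30815}{1062}\right) = - \frac{2372755}{1062}$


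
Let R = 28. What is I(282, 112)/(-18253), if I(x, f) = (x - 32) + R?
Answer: -278/18253 ≈ -0.015230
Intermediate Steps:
I(x, f) = -4 + x (I(x, f) = (x - 32) + 28 = (-32 + x) + 28 = -4 + x)
I(282, 112)/(-18253) = (-4 + 282)/(-18253) = 278*(-1/18253) = -278/18253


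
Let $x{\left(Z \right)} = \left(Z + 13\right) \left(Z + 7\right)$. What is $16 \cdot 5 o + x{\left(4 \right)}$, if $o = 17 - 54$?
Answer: $-2773$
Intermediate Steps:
$x{\left(Z \right)} = \left(7 + Z\right) \left(13 + Z\right)$ ($x{\left(Z \right)} = \left(13 + Z\right) \left(7 + Z\right) = \left(7 + Z\right) \left(13 + Z\right)$)
$o = -37$
$16 \cdot 5 o + x{\left(4 \right)} = 16 \cdot 5 \left(-37\right) + \left(91 + 4^{2} + 20 \cdot 4\right) = 80 \left(-37\right) + \left(91 + 16 + 80\right) = -2960 + 187 = -2773$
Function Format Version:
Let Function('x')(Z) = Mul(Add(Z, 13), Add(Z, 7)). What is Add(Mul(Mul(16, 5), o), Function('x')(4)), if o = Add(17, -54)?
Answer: -2773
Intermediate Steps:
Function('x')(Z) = Mul(Add(7, Z), Add(13, Z)) (Function('x')(Z) = Mul(Add(13, Z), Add(7, Z)) = Mul(Add(7, Z), Add(13, Z)))
o = -37
Add(Mul(Mul(16, 5), o), Function('x')(4)) = Add(Mul(Mul(16, 5), -37), Add(91, Pow(4, 2), Mul(20, 4))) = Add(Mul(80, -37), Add(91, 16, 80)) = Add(-2960, 187) = -2773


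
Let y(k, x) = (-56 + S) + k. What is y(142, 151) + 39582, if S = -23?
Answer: 39645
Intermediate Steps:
y(k, x) = -79 + k (y(k, x) = (-56 - 23) + k = -79 + k)
y(142, 151) + 39582 = (-79 + 142) + 39582 = 63 + 39582 = 39645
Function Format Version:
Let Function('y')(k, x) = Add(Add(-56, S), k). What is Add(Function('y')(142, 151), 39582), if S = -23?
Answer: 39645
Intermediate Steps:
Function('y')(k, x) = Add(-79, k) (Function('y')(k, x) = Add(Add(-56, -23), k) = Add(-79, k))
Add(Function('y')(142, 151), 39582) = Add(Add(-79, 142), 39582) = Add(63, 39582) = 39645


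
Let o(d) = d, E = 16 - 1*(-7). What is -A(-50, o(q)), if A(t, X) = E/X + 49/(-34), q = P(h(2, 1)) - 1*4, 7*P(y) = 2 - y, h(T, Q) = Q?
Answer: 6797/918 ≈ 7.4041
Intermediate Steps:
P(y) = 2/7 - y/7 (P(y) = (2 - y)/7 = 2/7 - y/7)
q = -27/7 (q = (2/7 - ⅐*1) - 1*4 = (2/7 - ⅐) - 4 = ⅐ - 4 = -27/7 ≈ -3.8571)
E = 23 (E = 16 + 7 = 23)
A(t, X) = -49/34 + 23/X (A(t, X) = 23/X + 49/(-34) = 23/X + 49*(-1/34) = 23/X - 49/34 = -49/34 + 23/X)
-A(-50, o(q)) = -(-49/34 + 23/(-27/7)) = -(-49/34 + 23*(-7/27)) = -(-49/34 - 161/27) = -1*(-6797/918) = 6797/918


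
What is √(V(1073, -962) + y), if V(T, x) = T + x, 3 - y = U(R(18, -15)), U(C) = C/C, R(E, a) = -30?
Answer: √113 ≈ 10.630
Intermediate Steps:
U(C) = 1
y = 2 (y = 3 - 1*1 = 3 - 1 = 2)
√(V(1073, -962) + y) = √((1073 - 962) + 2) = √(111 + 2) = √113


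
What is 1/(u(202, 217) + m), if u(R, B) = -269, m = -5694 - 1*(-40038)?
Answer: 1/34075 ≈ 2.9347e-5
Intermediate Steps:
m = 34344 (m = -5694 + 40038 = 34344)
1/(u(202, 217) + m) = 1/(-269 + 34344) = 1/34075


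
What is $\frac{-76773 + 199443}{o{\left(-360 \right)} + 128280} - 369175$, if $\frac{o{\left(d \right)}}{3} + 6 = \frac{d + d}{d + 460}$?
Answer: $- \frac{39452522500}{106867} \approx -3.6917 \cdot 10^{5}$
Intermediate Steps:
$o{\left(d \right)} = -18 + \frac{6 d}{460 + d}$ ($o{\left(d \right)} = -18 + 3 \frac{d + d}{d + 460} = -18 + 3 \frac{2 d}{460 + d} = -18 + \frac{6 d}{460 + d}$)
$\frac{-76773 + 199443}{o{\left(-360 \right)} + 128280} - 369175 = \frac{-76773 + 199443}{\frac{12 \left(-690 - -360\right)}{460 - 360} + 128280} - 369175 = \frac{122670}{\frac{12 \left(-690 + 360\right)}{100} + 128280} - 369175 = \frac{122670}{12 \cdot \frac{1}{100} \left(-330\right) + 128280} - 369175 = \frac{122670}{- \frac{198}{5} + 128280} - 369175 = \frac{122670}{\frac{641202}{5}} - 369175 = 122670 \cdot \frac{5}{641202} - 369175 = \frac{102225}{106867} - 369175 = - \frac{39452522500}{106867}$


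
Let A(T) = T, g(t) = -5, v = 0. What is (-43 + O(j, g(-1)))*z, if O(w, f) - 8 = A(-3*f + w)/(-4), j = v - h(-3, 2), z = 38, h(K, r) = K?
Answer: -1501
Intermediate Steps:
j = 3 (j = 0 - 1*(-3) = 0 + 3 = 3)
O(w, f) = 8 - w/4 + 3*f/4 (O(w, f) = 8 + (-3*f + w)/(-4) = 8 + (w - 3*f)*(-1/4) = 8 + (-w/4 + 3*f/4) = 8 - w/4 + 3*f/4)
(-43 + O(j, g(-1)))*z = (-43 + (8 - 1/4*3 + (3/4)*(-5)))*38 = (-43 + (8 - 3/4 - 15/4))*38 = (-43 + 7/2)*38 = -79/2*38 = -1501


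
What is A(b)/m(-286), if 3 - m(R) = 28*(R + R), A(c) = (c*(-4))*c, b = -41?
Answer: -6724/16019 ≈ -0.41975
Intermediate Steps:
A(c) = -4*c**2 (A(c) = (-4*c)*c = -4*c**2)
m(R) = 3 - 56*R (m(R) = 3 - 28*(R + R) = 3 - 28*2*R = 3 - 56*R)
A(b)/m(-286) = (-4*(-41)**2)/(3 - 56*(-286)) = (-4*1681)/(3 + 16016) = -6724/16019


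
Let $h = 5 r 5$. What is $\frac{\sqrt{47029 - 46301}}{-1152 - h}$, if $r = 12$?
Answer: $- \frac{\sqrt{182}}{726} \approx -0.018582$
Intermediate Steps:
$h = 300$ ($h = 5 \cdot 12 \cdot 5 = 60 \cdot 5 = 300$)
$\frac{\sqrt{47029 - 46301}}{-1152 - h} = \frac{\sqrt{47029 - 46301}}{-1152 - 300} = \frac{\sqrt{728}}{-1152 - 300} = \frac{2 \sqrt{182}}{-1452} = 2 \sqrt{182} \left(- \frac{1}{1452}\right) = - \frac{\sqrt{182}}{726}$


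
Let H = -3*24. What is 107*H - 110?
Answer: -7814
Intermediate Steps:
H = -72
107*H - 110 = 107*(-72) - 110 = -7704 - 110 = -7814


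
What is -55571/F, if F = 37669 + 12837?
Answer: -55571/50506 ≈ -1.1003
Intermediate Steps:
F = 50506
-55571/F = -55571/50506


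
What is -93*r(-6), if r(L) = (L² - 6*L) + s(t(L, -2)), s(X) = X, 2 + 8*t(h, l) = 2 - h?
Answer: -27063/4 ≈ -6765.8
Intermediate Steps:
t(h, l) = -h/8 (t(h, l) = -¼ + (2 - h)/8 = -¼ + (¼ - h/8) = -h/8)
r(L) = L² - 49*L/8 (r(L) = (L² - 6*L) - L/8 = L² - 49*L/8)
-93*r(-6) = -93*(-6)*(-49 + 8*(-6))/8 = -93*(-6)*(-49 - 48)/8 = -93*(-6)*(-97)/8 = -93*291/4 = -27063/4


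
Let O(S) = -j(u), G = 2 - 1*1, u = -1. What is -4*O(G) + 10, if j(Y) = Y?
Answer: 6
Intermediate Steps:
G = 1 (G = 2 - 1 = 1)
O(S) = 1 (O(S) = -1*(-1) = 1)
-4*O(G) + 10 = -4*1 + 10 = -4 + 10 = 6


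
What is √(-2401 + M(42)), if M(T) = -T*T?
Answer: 7*I*√85 ≈ 64.537*I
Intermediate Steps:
M(T) = -T²
√(-2401 + M(42)) = √(-2401 - 1*42²) = √(-2401 - 1*1764) = √(-2401 - 1764) = √(-4165) = 7*I*√85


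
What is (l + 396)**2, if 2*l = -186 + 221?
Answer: 683929/4 ≈ 1.7098e+5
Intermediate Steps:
l = 35/2 (l = (-186 + 221)/2 = (1/2)*35 = 35/2 ≈ 17.500)
(l + 396)**2 = (35/2 + 396)**2 = (827/2)**2 = 683929/4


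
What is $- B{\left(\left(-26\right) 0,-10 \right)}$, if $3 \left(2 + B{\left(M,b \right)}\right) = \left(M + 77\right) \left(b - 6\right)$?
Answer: $\frac{1238}{3} \approx 412.67$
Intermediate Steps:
$B{\left(M,b \right)} = -2 + \frac{\left(-6 + b\right) \left(77 + M\right)}{3}$ ($B{\left(M,b \right)} = -2 + \frac{\left(M + 77\right) \left(b - 6\right)}{3} = -2 + \frac{\left(77 + M\right) \left(-6 + b\right)}{3} = -2 + \frac{\left(-6 + b\right) \left(77 + M\right)}{3}$)
$- B{\left(\left(-26\right) 0,-10 \right)} = - (-156 - 2 \left(\left(-26\right) 0\right) + \frac{77}{3} \left(-10\right) + \frac{1}{3} \left(\left(-26\right) 0\right) \left(-10\right)) = - (-156 - 0 - \frac{770}{3} + \frac{1}{3} \cdot 0 \left(-10\right)) = - (-156 + 0 - \frac{770}{3} + 0) = \left(-1\right) \left(- \frac{1238}{3}\right) = \frac{1238}{3}$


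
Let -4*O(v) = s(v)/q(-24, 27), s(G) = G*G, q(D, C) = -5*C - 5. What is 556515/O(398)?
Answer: 77912100/39601 ≈ 1967.4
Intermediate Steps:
q(D, C) = -5 - 5*C
s(G) = G²
O(v) = v²/560 (O(v) = -v²/(4*(-5 - 5*27)) = -v²/(4*(-5 - 135)) = -v²/(4*(-140)) = -v²*(-1)/(4*140) = -(-1)*v²/560 = v²/560)
556515/O(398) = 556515/(((1/560)*398²)) = 556515/(((1/560)*158404)) = 556515/(39601/140) = 556515*(140/39601) = 77912100/39601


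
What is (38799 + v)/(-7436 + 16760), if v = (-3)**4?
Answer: 1080/259 ≈ 4.1699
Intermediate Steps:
v = 81
(38799 + v)/(-7436 + 16760) = (38799 + 81)/(-7436 + 16760) = 38880/9324 = 38880*(1/9324) = 1080/259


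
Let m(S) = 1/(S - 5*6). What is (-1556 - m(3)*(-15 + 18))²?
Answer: 196084009/81 ≈ 2.4208e+6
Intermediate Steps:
m(S) = 1/(-30 + S) (m(S) = 1/(S - 30) = 1/(-30 + S))
(-1556 - m(3)*(-15 + 18))² = (-1556 - (-15 + 18)/(-30 + 3))² = (-1556 - 3/(-27))² = (-1556 - (-1)*3/27)² = (-1556 - 1*(-⅑))² = (-1556 + ⅑)² = (-14003/9)² = 196084009/81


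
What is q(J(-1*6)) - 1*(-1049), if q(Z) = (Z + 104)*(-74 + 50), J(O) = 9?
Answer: -1663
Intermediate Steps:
q(Z) = -2496 - 24*Z (q(Z) = (104 + Z)*(-24) = -2496 - 24*Z)
q(J(-1*6)) - 1*(-1049) = (-2496 - 24*9) - 1*(-1049) = (-2496 - 216) + 1049 = -2712 + 1049 = -1663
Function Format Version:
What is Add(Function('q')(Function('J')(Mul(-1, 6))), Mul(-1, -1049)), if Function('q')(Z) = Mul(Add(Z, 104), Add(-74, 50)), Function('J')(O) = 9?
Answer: -1663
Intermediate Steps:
Function('q')(Z) = Add(-2496, Mul(-24, Z)) (Function('q')(Z) = Mul(Add(104, Z), -24) = Add(-2496, Mul(-24, Z)))
Add(Function('q')(Function('J')(Mul(-1, 6))), Mul(-1, -1049)) = Add(Add(-2496, Mul(-24, 9)), Mul(-1, -1049)) = Add(Add(-2496, -216), 1049) = Add(-2712, 1049) = -1663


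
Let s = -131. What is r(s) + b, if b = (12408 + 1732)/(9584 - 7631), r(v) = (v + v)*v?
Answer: 9577858/279 ≈ 34329.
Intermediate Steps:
r(v) = 2*v² (r(v) = (2*v)*v = 2*v²)
b = 2020/279 (b = 14140/1953 = 14140*(1/1953) = 2020/279 ≈ 7.2401)
r(s) + b = 2*(-131)² + 2020/279 = 2*17161 + 2020/279 = 34322 + 2020/279 = 9577858/279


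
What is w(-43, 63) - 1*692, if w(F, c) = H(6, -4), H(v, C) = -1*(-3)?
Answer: -689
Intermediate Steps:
H(v, C) = 3
w(F, c) = 3
w(-43, 63) - 1*692 = 3 - 1*692 = 3 - 692 = -689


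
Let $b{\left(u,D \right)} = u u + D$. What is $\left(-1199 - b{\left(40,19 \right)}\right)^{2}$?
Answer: $7941124$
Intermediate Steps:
$b{\left(u,D \right)} = D + u^{2}$ ($b{\left(u,D \right)} = u^{2} + D = D + u^{2}$)
$\left(-1199 - b{\left(40,19 \right)}\right)^{2} = \left(-1199 - \left(19 + 40^{2}\right)\right)^{2} = \left(-1199 - \left(19 + 1600\right)\right)^{2} = \left(-1199 - 1619\right)^{2} = \left(-2818\right)^{2} = 7941124$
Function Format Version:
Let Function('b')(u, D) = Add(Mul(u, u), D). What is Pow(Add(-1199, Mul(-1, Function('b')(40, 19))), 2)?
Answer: 7941124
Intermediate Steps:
Function('b')(u, D) = Add(D, Pow(u, 2)) (Function('b')(u, D) = Add(Pow(u, 2), D) = Add(D, Pow(u, 2)))
Pow(Add(-1199, Mul(-1, Function('b')(40, 19))), 2) = Pow(Add(-1199, Mul(-1, Add(19, Pow(40, 2)))), 2) = Pow(Add(-1199, Mul(-1, Add(19, 1600))), 2) = Pow(Add(-1199, Mul(-1, 1619)), 2) = Pow(Add(-1199, -1619), 2) = Pow(-2818, 2) = 7941124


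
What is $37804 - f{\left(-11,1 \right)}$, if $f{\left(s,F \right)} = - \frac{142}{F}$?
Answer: $37946$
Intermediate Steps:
$37804 - f{\left(-11,1 \right)} = 37804 - - \frac{142}{1} = 37804 - \left(-142\right) 1 = 37804 - -142 = 37804 + 142 = 37946$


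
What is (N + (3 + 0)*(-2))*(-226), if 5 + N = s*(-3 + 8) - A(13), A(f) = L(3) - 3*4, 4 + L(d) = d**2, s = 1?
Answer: -226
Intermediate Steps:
L(d) = -4 + d**2
A(f) = -7 (A(f) = (-4 + 3**2) - 3*4 = (-4 + 9) - 12 = 5 - 12 = -7)
N = 7 (N = -5 + (1*(-3 + 8) - 1*(-7)) = -5 + (1*5 + 7) = -5 + (5 + 7) = -5 + 12 = 7)
(N + (3 + 0)*(-2))*(-226) = (7 + (3 + 0)*(-2))*(-226) = (7 + 3*(-2))*(-226) = (7 - 6)*(-226) = 1*(-226) = -226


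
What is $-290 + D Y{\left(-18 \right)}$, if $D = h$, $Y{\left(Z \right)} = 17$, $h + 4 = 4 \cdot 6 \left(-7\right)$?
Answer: $-3214$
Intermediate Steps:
$h = -172$ ($h = -4 + 4 \cdot 6 \left(-7\right) = -4 + 24 \left(-7\right) = -4 - 168 = -172$)
$D = -172$
$-290 + D Y{\left(-18 \right)} = -290 - 2924 = -3214$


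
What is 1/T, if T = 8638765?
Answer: 1/8638765 ≈ 1.1576e-7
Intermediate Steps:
1/T = 1/8638765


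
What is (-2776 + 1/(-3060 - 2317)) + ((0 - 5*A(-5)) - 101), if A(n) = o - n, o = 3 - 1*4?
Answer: -15577170/5377 ≈ -2897.0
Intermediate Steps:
o = -1 (o = 3 - 4 = -1)
A(n) = -1 - n
(-2776 + 1/(-3060 - 2317)) + ((0 - 5*A(-5)) - 101) = (-2776 + 1/(-3060 - 2317)) + ((0 - 5*(-1 - 1*(-5))) - 101) = (-2776 + 1/(-5377)) + ((0 - 5*(-1 + 5)) - 101) = (-2776 - 1/5377) + ((0 - 5*4) - 101) = -14926553/5377 + ((0 - 20) - 101) = -14926553/5377 + (-20 - 101) = -14926553/5377 - 121 = -15577170/5377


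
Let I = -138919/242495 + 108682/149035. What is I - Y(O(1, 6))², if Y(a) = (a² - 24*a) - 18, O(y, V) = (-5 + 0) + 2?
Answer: -521581711780/131419063 ≈ -3968.8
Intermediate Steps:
O(y, V) = -3 (O(y, V) = -5 + 2 = -3)
Y(a) = -18 + a² - 24*a
I = 20549267/131419063 (I = -138919*1/242495 + 108682*(1/149035) = -12629/22045 + 108682/149035 = 20549267/131419063 ≈ 0.15636)
I - Y(O(1, 6))² = 20549267/131419063 - (-18 + (-3)² - 24*(-3))² = 20549267/131419063 - (-18 + 9 + 72)² = 20549267/131419063 - 1*63² = 20549267/131419063 - 1*3969 = 20549267/131419063 - 3969 = -521581711780/131419063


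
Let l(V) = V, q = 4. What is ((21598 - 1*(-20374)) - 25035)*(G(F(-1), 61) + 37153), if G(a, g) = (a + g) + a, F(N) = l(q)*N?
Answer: 630158022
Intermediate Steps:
F(N) = 4*N
G(a, g) = g + 2*a
((21598 - 1*(-20374)) - 25035)*(G(F(-1), 61) + 37153) = ((21598 - 1*(-20374)) - 25035)*((61 + 2*(4*(-1))) + 37153) = ((21598 + 20374) - 25035)*((61 + 2*(-4)) + 37153) = (41972 - 25035)*((61 - 8) + 37153) = 16937*(53 + 37153) = 16937*37206 = 630158022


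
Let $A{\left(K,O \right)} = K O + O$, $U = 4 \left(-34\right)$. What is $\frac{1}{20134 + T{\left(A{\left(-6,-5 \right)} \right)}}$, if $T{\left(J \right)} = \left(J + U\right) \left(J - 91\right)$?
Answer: $\frac{1}{27460} \approx 3.6417 \cdot 10^{-5}$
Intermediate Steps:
$U = -136$
$A{\left(K,O \right)} = O + K O$
$T{\left(J \right)} = \left(-136 + J\right) \left(-91 + J\right)$ ($T{\left(J \right)} = \left(J - 136\right) \left(J - 91\right) = \left(-136 + J\right) \left(-91 + J\right)$)
$\frac{1}{20134 + T{\left(A{\left(-6,-5 \right)} \right)}} = \frac{1}{20134 + \left(12376 + \left(- 5 \left(1 - 6\right)\right)^{2} - 227 \left(- 5 \left(1 - 6\right)\right)\right)} = \frac{1}{20134 + \left(12376 + \left(\left(-5\right) \left(-5\right)\right)^{2} - 227 \left(\left(-5\right) \left(-5\right)\right)\right)} = \frac{1}{20134 + \left(12376 + 25^{2} - 5675\right)} = \frac{1}{20134 + \left(12376 + 625 - 5675\right)} = \frac{1}{20134 + 7326} = \frac{1}{27460}$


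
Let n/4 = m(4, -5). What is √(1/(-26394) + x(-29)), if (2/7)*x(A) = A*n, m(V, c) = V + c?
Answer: √282837127422/26394 ≈ 20.149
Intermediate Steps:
n = -4 (n = 4*(4 - 5) = 4*(-1) = -4)
x(A) = -14*A (x(A) = 7*(A*(-4))/2 = 7*(-4*A)/2 = -14*A)
√(1/(-26394) + x(-29)) = √(1/(-26394) - 14*(-29)) = √(-1/26394 + 406) = √(10715963/26394) = √282837127422/26394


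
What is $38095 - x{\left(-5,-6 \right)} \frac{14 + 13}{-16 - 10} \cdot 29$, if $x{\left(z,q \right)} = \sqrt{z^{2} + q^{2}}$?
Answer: $38095 + \frac{783 \sqrt{61}}{26} \approx 38330.0$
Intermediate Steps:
$x{\left(z,q \right)} = \sqrt{q^{2} + z^{2}}$
$38095 - x{\left(-5,-6 \right)} \frac{14 + 13}{-16 - 10} \cdot 29 = 38095 - \sqrt{\left(-6\right)^{2} + \left(-5\right)^{2}} \frac{14 + 13}{-16 - 10} \cdot 29 = 38095 - \sqrt{36 + 25} \frac{27}{-26} \cdot 29 = 38095 - \sqrt{61} \cdot 27 \left(- \frac{1}{26}\right) 29 = 38095 - \sqrt{61} \left(- \frac{27}{26}\right) 29 = 38095 - - \frac{27 \sqrt{61}}{26} \cdot 29 = 38095 - - \frac{783 \sqrt{61}}{26} = 38095 + \frac{783 \sqrt{61}}{26}$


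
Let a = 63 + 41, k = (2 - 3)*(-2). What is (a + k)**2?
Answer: 11236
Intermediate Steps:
k = 2 (k = -1*(-2) = 2)
a = 104
(a + k)**2 = (104 + 2)**2 = 106**2 = 11236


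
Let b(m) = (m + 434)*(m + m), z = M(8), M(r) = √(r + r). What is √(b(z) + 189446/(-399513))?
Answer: √559199986500378/399513 ≈ 59.191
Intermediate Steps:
M(r) = √2*√r (M(r) = √(2*r) = √2*√r)
z = 4 (z = √2*√8 = √2*(2*√2) = 4)
b(m) = 2*m*(434 + m) (b(m) = (434 + m)*(2*m) = 2*m*(434 + m))
√(b(z) + 189446/(-399513)) = √(2*4*(434 + 4) + 189446/(-399513)) = √(2*4*438 + 189446*(-1/399513)) = √(3504 - 189446/399513) = √(1399704106/399513) = √559199986500378/399513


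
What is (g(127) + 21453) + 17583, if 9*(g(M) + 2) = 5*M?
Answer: 351941/9 ≈ 39105.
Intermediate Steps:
g(M) = -2 + 5*M/9 (g(M) = -2 + (5*M)/9 = -2 + 5*M/9)
(g(127) + 21453) + 17583 = ((-2 + (5/9)*127) + 21453) + 17583 = ((-2 + 635/9) + 21453) + 17583 = (617/9 + 21453) + 17583 = 193694/9 + 17583 = 351941/9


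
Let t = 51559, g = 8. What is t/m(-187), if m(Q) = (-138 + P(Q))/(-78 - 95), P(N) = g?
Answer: 8919707/130 ≈ 68613.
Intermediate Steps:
P(N) = 8
m(Q) = 130/173 (m(Q) = (-138 + 8)/(-78 - 95) = -130/(-173) = -130*(-1/173) = 130/173)
t/m(-187) = 51559/(130/173) = 51559*(173/130) = 8919707/130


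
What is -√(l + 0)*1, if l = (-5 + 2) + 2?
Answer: -I ≈ -1.0*I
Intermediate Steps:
l = -1 (l = -3 + 2 = -1)
-√(l + 0)*1 = -√(-1 + 0)*1 = -√(-1)*1 = -I*1 = -I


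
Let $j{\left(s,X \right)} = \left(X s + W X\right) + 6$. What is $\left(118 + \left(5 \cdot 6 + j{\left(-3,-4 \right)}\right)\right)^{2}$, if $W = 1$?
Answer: $26244$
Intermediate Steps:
$j{\left(s,X \right)} = 6 + X + X s$ ($j{\left(s,X \right)} = \left(X s + 1 X\right) + 6 = \left(X s + X\right) + 6 = \left(X + X s\right) + 6 = 6 + X + X s$)
$\left(118 + \left(5 \cdot 6 + j{\left(-3,-4 \right)}\right)\right)^{2} = \left(118 + \left(5 \cdot 6 - -14\right)\right)^{2} = \left(118 + \left(30 + \left(6 - 4 + 12\right)\right)\right)^{2} = \left(118 + \left(30 + 14\right)\right)^{2} = \left(118 + 44\right)^{2} = 162^{2} = 26244$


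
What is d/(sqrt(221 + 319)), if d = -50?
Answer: -5*sqrt(15)/9 ≈ -2.1517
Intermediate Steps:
d/(sqrt(221 + 319)) = -50/sqrt(221 + 319) = -50/sqrt(540) = -50/(6*sqrt(15)) = (sqrt(15)/90)*(-50) = -5*sqrt(15)/9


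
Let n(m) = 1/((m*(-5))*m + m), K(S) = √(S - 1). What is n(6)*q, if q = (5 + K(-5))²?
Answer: -(5 + I*√6)²/174 ≈ -0.1092 - 0.14078*I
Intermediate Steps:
K(S) = √(-1 + S)
q = (5 + I*√6)² (q = (5 + √(-1 - 5))² = (5 + √(-6))² = (5 + I*√6)² ≈ 19.0 + 24.495*I)
n(m) = 1/(m - 5*m²) (n(m) = 1/((-5*m)*m + m) = 1/(-5*m² + m) = 1/(m - 5*m²))
n(6)*q = (-1/(6*(-1 + 5*6)))*(5 + I*√6)² = (-1*⅙/(-1 + 30))*(5 + I*√6)² = (-1*⅙/29)*(5 + I*√6)² = (-1*⅙*1/29)*(5 + I*√6)² = -(5 + I*√6)²/174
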